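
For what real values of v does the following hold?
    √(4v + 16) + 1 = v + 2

v = 5

Isolate the radical: √(4v + 16) = v + 1.
Square both sides: 4v + 16 = (v + 1)².
Expand and rearrange: v² - 2v - 15 = 0.
Solving gives v = 5 or v = -3.
Check each candidate in the original equation:
  v = 5: √(36) = 6, while v + 1 = 6 — valid.
  v = -3: √(4) = 2, while v + 1 = -2 — extraneous.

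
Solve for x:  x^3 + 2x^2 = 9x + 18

x = -3 or x = -2 or x = 3

Rearrange: x^3 + 2x^2 - 9x - 18 = 0.
Possible rational roots are divisors of -18. Testing x = -3 gives 0, so (x + 3) is a factor.
Divide: x^3 + 2x^2 - 9x - 18 = (x + 3)(x^2 - x - 6).
Factor the quadratic: x = 3 or x = -2.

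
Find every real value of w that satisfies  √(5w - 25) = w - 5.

Square both sides: 5w - 25 = (w - 5)².
Expand and rearrange: w² - 15w + 50 = 0.
Solving gives w = 10 or w = 5.
Check each candidate in the original equation:
  w = 10: √(25) = 5, while w - 5 = 5 — valid.
  w = 5: √(0) = 0, while w - 5 = 0 — valid.

w = 5 or w = 10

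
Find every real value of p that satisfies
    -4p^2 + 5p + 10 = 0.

p = -1.0752 or p = 2.3252

Discriminant: (5)^2 - 4*(-4)*10 = 185.
Quadratic formula: p = (-5 +/- sqrt(185)) / (-8).
So p = 5/8 - sqrt(185)/8 ~= -1.0752 or p = 5/8 + sqrt(185)/8 ~= 2.3252.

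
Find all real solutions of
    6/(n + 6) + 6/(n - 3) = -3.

Multiply both sides by (n + 6)(n - 3):
6(n - 3) + 6(n + 6) = -3(n + 6)(n - 3).
Expand and collect terms: -3n^2 - 21n + 36 = 0.
By the quadratic formula, n = (21 +/- sqrt(873)) / -6, so n ~= -8.4244 or n ~= 1.4244.
Neither value makes a denominator zero (n != -6, n != 3), so both are valid.

n = -8.4244 or n = 1.4244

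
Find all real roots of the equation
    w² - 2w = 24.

w = -4 or w = 6

Bring every term to one side: w² - 2w - 24 = 0.
Factor: (w + 4)(w - 6) = 0.
So w = -4 or w = 6.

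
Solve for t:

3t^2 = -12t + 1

t = -4.0817 or t = 0.0817

Rearrange to standard form: 3t^2 + 12t - 1 = 0.
Discriminant: (12)^2 - 4*3*(-1) = 156.
Quadratic formula: t = (-12 +/- sqrt(156)) / 6.
So t = -2 + sqrt(39)/3 ~= 0.0817 or t = -sqrt(39)/3 - 2 ~= -4.0817.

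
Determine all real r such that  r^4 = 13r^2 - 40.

r = -2.8284 or r = -2.2361 or r = 2.2361 or r = 2.8284

Let u = r^2. The equation becomes u^2 - 13u + 40 = 0.
Factor: (u - 5)(u - 8) = 0, so u = 5 or u = 8.
r^2 = 5 gives r = +/-sqrt(5) ~= +/-2.2361.
r^2 = 8 gives r = +/-2*sqrt(2) ~= +/-2.8284.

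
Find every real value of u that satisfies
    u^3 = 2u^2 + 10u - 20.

Rearrange: u^3 - 2u^2 - 10u + 20 = 0.
Possible rational roots are divisors of 20. Testing u = 2 gives 0, so (u - 2) is a factor.
Divide: u^3 - 2u^2 - 10u + 20 = (u - 2)(u^2 - 10).
Apply the quadratic formula to u^2 - 10 = 0: u = (0 +/- sqrt(40))/2, i.e. u ~= 3.1623 or u ~= -3.1623.

u = -3.1623 or u = 2 or u = 3.1623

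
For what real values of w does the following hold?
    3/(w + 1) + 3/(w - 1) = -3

Multiply both sides by (w + 1)(w - 1):
3(w - 1) + 3(w + 1) = -3(w + 1)(w - 1).
Expand and collect terms: -3w^2 - 6w + 3 = 0.
By the quadratic formula, w = (6 +/- sqrt(72)) / -6, so w ~= -2.4142 or w ~= 0.4142.
Neither value makes a denominator zero (w != -1, w != 1), so both are valid.

w = -2.4142 or w = 0.4142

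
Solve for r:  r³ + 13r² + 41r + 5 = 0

r = -7.873 or r = -5 or r = -0.127

Possible rational roots are divisors of 5. Testing r = -5 gives 0, so (r + 5) is a factor.
Divide: r³ + 13r² + 41r + 5 = (r + 5)(r² + 8r + 1).
Apply the quadratic formula to r² + 8r + 1 = 0: r = (-8 ± √60)/2, i.e. r ≈ -0.127 or r ≈ -7.873.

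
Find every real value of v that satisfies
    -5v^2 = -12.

Rearrange to standard form: -5v^2 + 12 = 0.
Discriminant: (0)^2 - 4*(-5)*12 = 240.
Quadratic formula: v = (0 +/- sqrt(240)) / (-10).
So v = -2*sqrt(15)/5 ~= -1.5492 or v = 2*sqrt(15)/5 ~= 1.5492.

v = -1.5492 or v = 1.5492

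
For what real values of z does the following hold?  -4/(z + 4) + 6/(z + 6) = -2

z = -8 or z = -3

Multiply both sides by (z + 4)(z + 6):
-4(z + 6) + 6(z + 4) = -2(z + 4)(z + 6).
Expand and collect terms: -2z² - 22z - 48 = 0.
Factor or apply the quadratic formula: z = -8 or z = -3.
Neither value makes a denominator zero (z ≠ -4, z ≠ -6), so both are valid.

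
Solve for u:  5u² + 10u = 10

Rearrange to standard form: 5u² + 10u - 10 = 0.
Discriminant: (10)² − 4·5·(-10) = 300.
Quadratic formula: u = (-10 ± √300) / 10.
So u = -1 + √(3) ≈ 0.7321 or u = -√(3) - 1 ≈ -2.7321.

u = -2.7321 or u = 0.7321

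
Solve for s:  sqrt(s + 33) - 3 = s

Isolate the radical: sqrt(s + 33) = s + 3.
Square both sides: s + 33 = (s + 3)^2.
Expand and rearrange: s^2 + 5s - 24 = 0.
Solving gives s = 3 or s = -8.
Check each candidate in the original equation:
  s = 3: sqrt(36) = 6, while s + 3 = 6 — valid.
  s = -8: sqrt(25) = 5, while s + 3 = -5 — extraneous.

s = 3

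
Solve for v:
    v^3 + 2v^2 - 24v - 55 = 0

v = -4.618 or v = -2.382 or v = 5

Possible rational roots are divisors of -55. Testing v = 5 gives 0, so (v - 5) is a factor.
Divide: v^3 + 2v^2 - 24v - 55 = (v - 5)(v^2 + 7v + 11).
Apply the quadratic formula to v^2 + 7v + 11 = 0: v = (-7 +/- sqrt(5))/2, i.e. v ~= -2.382 or v ~= -4.618.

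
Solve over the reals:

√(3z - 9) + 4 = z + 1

z = 3 or z = 6

Isolate the radical: √(3z - 9) = z - 3.
Square both sides: 3z - 9 = (z - 3)².
Expand and rearrange: z² - 9z + 18 = 0.
Solving gives z = 6 or z = 3.
Check each candidate in the original equation:
  z = 6: √(9) = 3, while z - 3 = 3 — valid.
  z = 3: √(0) = 0, while z - 3 = 0 — valid.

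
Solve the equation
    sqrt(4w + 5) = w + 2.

w = -1 or w = 1

Square both sides: 4w + 5 = (w + 2)^2.
Expand and rearrange: w^2 - 1 = 0.
Solving gives w = 1 or w = -1.
Check each candidate in the original equation:
  w = 1: sqrt(9) = 3, while w + 2 = 3 — valid.
  w = -1: sqrt(1) = 1, while w + 2 = 1 — valid.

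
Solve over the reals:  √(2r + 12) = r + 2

Square both sides: 2r + 12 = (r + 2)².
Expand and rearrange: r² + 2r - 8 = 0.
Solving gives r = 2 or r = -4.
Check each candidate in the original equation:
  r = 2: √(16) = 4, while r + 2 = 4 — valid.
  r = -4: √(4) = 2, while r + 2 = -2 — extraneous.

r = 2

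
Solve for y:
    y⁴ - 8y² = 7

Let u = y². The equation becomes u² - 8u - 7 = 0.
By the quadratic formula, u = 4 + √(23) or u = 4 - √(23).
y² = 4 + √(23) gives y = ±√(4 + √(23)) ≈ ±2.9658.
y² = 4 - √(23) < 0 has no real solution.

y = -2.9658 or y = 2.9658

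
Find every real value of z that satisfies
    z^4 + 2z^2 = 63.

Let u = z^2. The equation becomes u^2 + 2u - 63 = 0.
Factor: (u - 7)(u + 9) = 0, so u = 7 or u = -9.
z^2 = 7 gives z = +/-sqrt(7) ~= +/-2.6458.
z^2 = -9 < 0 has no real solution.

z = -2.6458 or z = 2.6458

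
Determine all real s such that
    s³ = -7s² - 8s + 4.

Rearrange: s³ + 7s² + 8s - 4 = 0.
Possible rational roots are divisors of -4. Testing s = -2 gives 0, so (s + 2) is a factor.
Divide: s³ + 7s² + 8s - 4 = (s + 2)(s² + 5s - 2).
Apply the quadratic formula to s² + 5s - 2 = 0: s = (-5 ± √33)/2, i.e. s ≈ 0.3723 or s ≈ -5.3723.

s = -5.3723 or s = -2 or s = 0.3723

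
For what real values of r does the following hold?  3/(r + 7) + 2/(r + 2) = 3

r = -6.1387 or r = -1.1946

Multiply both sides by (r + 7)(r + 2):
3(r + 2) + 2(r + 7) = 3(r + 7)(r + 2).
Expand and collect terms: 3r² + 22r + 22 = 0.
By the quadratic formula, r = (-22 ± √220) / 6, so r ≈ -1.1946 or r ≈ -6.1387.
Neither value makes a denominator zero (r ≠ -7, r ≠ -2), so both are valid.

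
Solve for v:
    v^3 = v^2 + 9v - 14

Rearrange: v^3 - v^2 - 9v + 14 = 0.
Possible rational roots are divisors of 14. Testing v = 2 gives 0, so (v - 2) is a factor.
Divide: v^3 - v^2 - 9v + 14 = (v - 2)(v^2 + v - 7).
Apply the quadratic formula to v^2 + v - 7 = 0: v = (-1 +/- sqrt(29))/2, i.e. v ~= 2.1926 or v ~= -3.1926.

v = -3.1926 or v = 2 or v = 2.1926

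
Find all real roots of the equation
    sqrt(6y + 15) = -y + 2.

Square both sides: 6y + 15 = (-y + 2)^2.
Expand and rearrange: y^2 - 10y - 11 = 0.
Solving gives y = 11 or y = -1.
Check each candidate in the original equation:
  y = 11: sqrt(81) = 9, while -y + 2 = -9 — extraneous.
  y = -1: sqrt(9) = 3, while -y + 2 = 3 — valid.

y = -1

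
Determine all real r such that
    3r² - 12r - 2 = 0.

r = -0.1602 or r = 4.1602

Discriminant: (-12)² − 4·3·(-2) = 168.
Quadratic formula: r = (12 ± √168) / 6.
So r = 2 + √(42)/3 ≈ 4.1602 or r = 2 - √(42)/3 ≈ -0.1602.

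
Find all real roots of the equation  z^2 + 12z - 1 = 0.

Discriminant: (12)^2 - 4*1*(-1) = 148.
Quadratic formula: z = (-12 +/- sqrt(148)) / 2.
So z = -6 + sqrt(37) ~= 0.0828 or z = -sqrt(37) - 6 ~= -12.0828.

z = -12.0828 or z = 0.0828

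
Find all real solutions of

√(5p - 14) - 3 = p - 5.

p = 3 or p = 6

Isolate the radical: √(5p - 14) = p - 2.
Square both sides: 5p - 14 = (p - 2)².
Expand and rearrange: p² - 9p + 18 = 0.
Solving gives p = 6 or p = 3.
Check each candidate in the original equation:
  p = 6: √(16) = 4, while p - 2 = 4 — valid.
  p = 3: √(1) = 1, while p - 2 = 1 — valid.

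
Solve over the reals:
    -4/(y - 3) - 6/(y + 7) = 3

Multiply both sides by (y - 3)(y + 7):
-4(y + 7) - 6(y - 3) = 3(y - 3)(y + 7).
Expand and collect terms: 3y² + 22y - 53 = 0.
By the quadratic formula, y = (-22 ± √1120) / 6, so y ≈ 1.9111 or y ≈ -9.2444.
Neither value makes a denominator zero (y ≠ 3, y ≠ -7), so both are valid.

y = -9.2444 or y = 1.9111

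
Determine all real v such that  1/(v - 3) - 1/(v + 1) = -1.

v = 1

Multiply both sides by (v - 3)(v + 1):
(v + 1) - (v - 3) = -(v - 3)(v + 1).
Expand and collect terms: -v^2 + 2v - 1 = 0.
This has the repeated root v = 1.
Neither value makes a denominator zero (v != 3, v != -1), so both are valid.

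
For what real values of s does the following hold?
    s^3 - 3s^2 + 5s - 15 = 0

Possible rational roots are divisors of -15. Testing s = 3 gives 0, so (s - 3) is a factor.
Divide: s^3 - 3s^2 + 5s - 15 = (s - 3)(s^2 + 5).
The quadratic s^2 + 5 has discriminant -20 < 0, so no further real roots.

s = 3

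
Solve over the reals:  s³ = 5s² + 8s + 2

Rearrange: s³ - 5s² - 8s - 2 = 0.
Possible rational roots are divisors of -2. Testing s = -1 gives 0, so (s + 1) is a factor.
Divide: s³ - 5s² - 8s - 2 = (s + 1)(s² - 6s - 2).
Apply the quadratic formula to s² - 6s - 2 = 0: s = (6 ± √44)/2, i.e. s ≈ 6.3166 or s ≈ -0.3166.

s = -1 or s = -0.3166 or s = 6.3166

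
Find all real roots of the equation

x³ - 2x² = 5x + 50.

Rearrange: x³ - 2x² - 5x - 50 = 0.
Possible rational roots are divisors of -50. Testing x = 5 gives 0, so (x - 5) is a factor.
Divide: x³ - 2x² - 5x - 50 = (x - 5)(x² + 3x + 10).
The quadratic x² + 3x + 10 has discriminant -31 < 0, so no further real roots.

x = 5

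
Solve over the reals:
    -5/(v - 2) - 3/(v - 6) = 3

v = 0 or v = 5.3333

Multiply both sides by (v - 2)(v - 6):
-5(v - 6) - 3(v - 2) = 3(v - 2)(v - 6).
Expand and collect terms: 3v^2 - 16v = 0.
Factor or apply the quadratic formula: v = 5.3333 or v = 0.
Neither value makes a denominator zero (v != 2, v != 6), so both are valid.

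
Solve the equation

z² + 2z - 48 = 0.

Factor: (z - 6)(z + 8) = 0.
So z = 6 or z = -8.

z = -8 or z = 6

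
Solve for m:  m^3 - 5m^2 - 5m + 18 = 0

m = -2 or m = 1.6972 or m = 5.3028

Possible rational roots are divisors of 18. Testing m = -2 gives 0, so (m + 2) is a factor.
Divide: m^3 - 5m^2 - 5m + 18 = (m + 2)(m^2 - 7m + 9).
Apply the quadratic formula to m^2 - 7m + 9 = 0: m = (7 +/- sqrt(13))/2, i.e. m ~= 5.3028 or m ~= 1.6972.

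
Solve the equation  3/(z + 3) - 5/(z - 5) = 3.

Multiply both sides by (z + 3)(z - 5):
3(z - 5) - 5(z + 3) = 3(z + 3)(z - 5).
Expand and collect terms: 3z² - 4z - 15 = 0.
Factor or apply the quadratic formula: z = 3 or z = -1.6667.
Neither value makes a denominator zero (z ≠ -3, z ≠ 5), so both are valid.

z = -1.6667 or z = 3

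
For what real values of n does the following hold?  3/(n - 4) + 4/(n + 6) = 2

n = -4.3059 or n = 5.8059

Multiply both sides by (n - 4)(n + 6):
3(n + 6) + 4(n - 4) = 2(n - 4)(n + 6).
Expand and collect terms: 2n^2 - 3n - 50 = 0.
By the quadratic formula, n = (3 +/- sqrt(409)) / 4, so n ~= 5.8059 or n ~= -4.3059.
Neither value makes a denominator zero (n != 4, n != -6), so both are valid.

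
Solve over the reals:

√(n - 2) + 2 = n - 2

n = 6

Isolate the radical: √(n - 2) = n - 4.
Square both sides: n - 2 = (n - 4)².
Expand and rearrange: n² - 9n + 18 = 0.
Solving gives n = 6 or n = 3.
Check each candidate in the original equation:
  n = 6: √(4) = 2, while n - 4 = 2 — valid.
  n = 3: √(1) = 1, while n - 4 = -1 — extraneous.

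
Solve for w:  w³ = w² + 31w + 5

Rearrange: w³ - w² - 31w - 5 = 0.
Possible rational roots are divisors of -5. Testing w = -5 gives 0, so (w + 5) is a factor.
Divide: w³ - w² - 31w - 5 = (w + 5)(w² - 6w - 1).
Apply the quadratic formula to w² - 6w - 1 = 0: w = (6 ± √40)/2, i.e. w ≈ 6.1623 or w ≈ -0.1623.

w = -5 or w = -0.1623 or w = 6.1623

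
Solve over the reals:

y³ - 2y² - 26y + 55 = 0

y = -5.1401 or y = 2.1401 or y = 5

Possible rational roots are divisors of 55. Testing y = 5 gives 0, so (y - 5) is a factor.
Divide: y³ - 2y² - 26y + 55 = (y - 5)(y² + 3y - 11).
Apply the quadratic formula to y² + 3y - 11 = 0: y = (-3 ± √53)/2, i.e. y ≈ 2.1401 or y ≈ -5.1401.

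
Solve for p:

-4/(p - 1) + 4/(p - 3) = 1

p = -1 or p = 5

Multiply both sides by (p - 1)(p - 3):
-4(p - 3) + 4(p - 1) = (p - 1)(p - 3).
Expand and collect terms: p² - 4p - 5 = 0.
Factor or apply the quadratic formula: p = 5 or p = -1.
Neither value makes a denominator zero (p ≠ 1, p ≠ 3), so both are valid.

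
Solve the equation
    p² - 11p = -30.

p = 5 or p = 6

Bring every term to one side: p² - 11p + 30 = 0.
Factor: (p - 5)(p - 6) = 0.
So p = 5 or p = 6.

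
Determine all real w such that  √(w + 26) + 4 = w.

w = 10

Isolate the radical: √(w + 26) = w - 4.
Square both sides: w + 26 = (w - 4)².
Expand and rearrange: w² - 9w - 10 = 0.
Solving gives w = 10 or w = -1.
Check each candidate in the original equation:
  w = 10: √(36) = 6, while w - 4 = 6 — valid.
  w = -1: √(25) = 5, while w - 4 = -5 — extraneous.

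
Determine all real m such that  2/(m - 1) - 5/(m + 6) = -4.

m = -4.6281 or m = 0.3781

Multiply both sides by (m - 1)(m + 6):
2(m + 6) - 5(m - 1) = -4(m - 1)(m + 6).
Expand and collect terms: -4m^2 - 17m + 7 = 0.
By the quadratic formula, m = (17 +/- sqrt(401)) / -8, so m ~= -4.6281 or m ~= 0.3781.
Neither value makes a denominator zero (m != 1, m != -6), so both are valid.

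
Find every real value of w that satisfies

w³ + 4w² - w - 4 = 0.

w = -4 or w = -1 or w = 1

Possible rational roots are divisors of -4. Testing w = 1 gives 0, so (w - 1) is a factor.
Divide: w³ + 4w² - w - 4 = (w - 1)(w² + 5w + 4).
Factor the quadratic: w = -1 or w = -4.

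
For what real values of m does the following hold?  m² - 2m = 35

m = -5 or m = 7

Bring every term to one side: m² - 2m - 35 = 0.
Factor: (m - 7)(m + 5) = 0.
So m = 7 or m = -5.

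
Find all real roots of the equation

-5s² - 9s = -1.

s = -1.905 or s = 0.105

Rearrange to standard form: -5s² - 9s + 1 = 0.
Discriminant: (-9)² − 4·(-5)·1 = 101.
Quadratic formula: s = (9 ± √101) / (-10).
So s = -√(101)/10 - 9/10 ≈ -1.905 or s = -9/10 + √(101)/10 ≈ 0.105.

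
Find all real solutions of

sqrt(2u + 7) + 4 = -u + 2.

Isolate the radical: sqrt(2u + 7) = -u - 2.
Square both sides: 2u + 7 = (-u - 2)^2.
Expand and rearrange: u^2 + 2u - 3 = 0.
Solving gives u = 1 or u = -3.
Check each candidate in the original equation:
  u = 1: sqrt(9) = 3, while -u - 2 = -3 — extraneous.
  u = -3: sqrt(1) = 1, while -u - 2 = 1 — valid.

u = -3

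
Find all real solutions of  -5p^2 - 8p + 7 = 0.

Discriminant: (-8)^2 - 4*(-5)*7 = 204.
Quadratic formula: p = (8 +/- sqrt(204)) / (-10).
So p = -sqrt(51)/5 - 4/5 ~= -2.2283 or p = -4/5 + sqrt(51)/5 ~= 0.6283.

p = -2.2283 or p = 0.6283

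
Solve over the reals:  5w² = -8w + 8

w = -2.2967 or w = 0.6967

Rearrange to standard form: 5w² + 8w - 8 = 0.
Discriminant: (8)² − 4·5·(-8) = 224.
Quadratic formula: w = (-8 ± √224) / 10.
So w = -4/5 + 2·√(14)/5 ≈ 0.6967 or w = -2·√(14)/5 - 4/5 ≈ -2.2967.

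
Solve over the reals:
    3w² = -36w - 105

w = -7 or w = -5

Bring every term to one side: 3w² + 36w + 105 = 0.
Factor: 3(w + 7)(w + 5) = 0.
So w = -7 or w = -5.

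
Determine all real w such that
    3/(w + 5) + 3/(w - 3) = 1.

Multiply both sides by (w + 5)(w - 3):
3(w - 3) + 3(w + 5) = (w + 5)(w - 3).
Expand and collect terms: w² - 4w - 21 = 0.
Factor or apply the quadratic formula: w = 7 or w = -3.
Neither value makes a denominator zero (w ≠ -5, w ≠ 3), so both are valid.

w = -3 or w = 7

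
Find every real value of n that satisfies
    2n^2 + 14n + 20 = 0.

Factor: 2(n + 5)(n + 2) = 0.
So n = -5 or n = -2.

n = -5 or n = -2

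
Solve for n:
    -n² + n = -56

Bring every term to one side: -n² + n + 56 = 0.
Factor: -1(n + 7)(n - 8) = 0.
So n = -7 or n = 8.

n = -7 or n = 8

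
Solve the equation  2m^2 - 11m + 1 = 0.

m = 0.0925 or m = 5.4075

Discriminant: (-11)^2 - 4*2*1 = 113.
Quadratic formula: m = (11 +/- sqrt(113)) / 4.
So m = sqrt(113)/4 + 11/4 ~= 5.4075 or m = 11/4 - sqrt(113)/4 ~= 0.0925.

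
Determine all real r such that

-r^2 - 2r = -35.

Bring every term to one side: -r^2 - 2r + 35 = 0.
Factor: -1(r - 5)(r + 7) = 0.
So r = 5 or r = -7.

r = -7 or r = 5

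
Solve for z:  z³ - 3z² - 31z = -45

z = -5 or z = 1.3542 or z = 6.6458

Rearrange: z³ - 3z² - 31z + 45 = 0.
Possible rational roots are divisors of 45. Testing z = -5 gives 0, so (z + 5) is a factor.
Divide: z³ - 3z² - 31z + 45 = (z + 5)(z² - 8z + 9).
Apply the quadratic formula to z² - 8z + 9 = 0: z = (8 ± √28)/2, i.e. z ≈ 6.6458 or z ≈ 1.3542.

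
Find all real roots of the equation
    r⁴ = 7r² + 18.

r = -3 or r = 3

Let u = r². The equation becomes u² - 7u - 18 = 0.
Factor: (u - 9)(u + 2) = 0, so u = 9 or u = -2.
r² = 9 gives r = ±3.
r² = -2 < 0 has no real solution.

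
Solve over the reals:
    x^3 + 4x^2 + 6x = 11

x = 1

Rearrange: x^3 + 4x^2 + 6x - 11 = 0.
Possible rational roots are divisors of -11. Testing x = 1 gives 0, so (x - 1) is a factor.
Divide: x^3 + 4x^2 + 6x - 11 = (x - 1)(x^2 + 5x + 11).
The quadratic x^2 + 5x + 11 has discriminant -19 < 0, so no further real roots.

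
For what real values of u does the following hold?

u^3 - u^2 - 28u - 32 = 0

u = -4 or u = -1.2749 or u = 6.2749

Possible rational roots are divisors of -32. Testing u = -4 gives 0, so (u + 4) is a factor.
Divide: u^3 - u^2 - 28u - 32 = (u + 4)(u^2 - 5u - 8).
Apply the quadratic formula to u^2 - 5u - 8 = 0: u = (5 +/- sqrt(57))/2, i.e. u ~= 6.2749 or u ~= -1.2749.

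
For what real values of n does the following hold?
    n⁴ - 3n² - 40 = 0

Let u = n². The equation becomes u² - 3u - 40 = 0.
Factor: (u + 5)(u - 8) = 0, so u = -5 or u = 8.
n² = -5 < 0 has no real solution.
n² = 8 gives n = ±2·√(2) ≈ ±2.8284.

n = -2.8284 or n = 2.8284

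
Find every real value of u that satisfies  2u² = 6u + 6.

Rearrange to standard form: 2u² - 6u - 6 = 0.
Discriminant: (-6)² − 4·2·(-6) = 84.
Quadratic formula: u = (6 ± √84) / 4.
So u = 3/2 + √(21)/2 ≈ 3.7913 or u = 3/2 - √(21)/2 ≈ -0.7913.

u = -0.7913 or u = 3.7913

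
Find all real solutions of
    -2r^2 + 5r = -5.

r = -0.7656 or r = 3.2656

Rearrange to standard form: -2r^2 + 5r + 5 = 0.
Discriminant: (5)^2 - 4*(-2)*5 = 65.
Quadratic formula: r = (-5 +/- sqrt(65)) / (-4).
So r = 5/4 - sqrt(65)/4 ~= -0.7656 or r = 5/4 + sqrt(65)/4 ~= 3.2656.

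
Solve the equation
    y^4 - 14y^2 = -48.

y = -2.8284 or y = -2.4495 or y = 2.4495 or y = 2.8284

Let u = y^2. The equation becomes u^2 - 14u + 48 = 0.
Factor: (u - 6)(u - 8) = 0, so u = 6 or u = 8.
y^2 = 6 gives y = +/-sqrt(6) ~= +/-2.4495.
y^2 = 8 gives y = +/-2*sqrt(2) ~= +/-2.8284.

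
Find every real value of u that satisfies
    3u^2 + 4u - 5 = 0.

u = -2.1196 or u = 0.7863

Discriminant: (4)^2 - 4*3*(-5) = 76.
Quadratic formula: u = (-4 +/- sqrt(76)) / 6.
So u = -2/3 + sqrt(19)/3 ~= 0.7863 or u = -sqrt(19)/3 - 2/3 ~= -2.1196.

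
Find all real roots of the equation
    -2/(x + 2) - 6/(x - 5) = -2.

Multiply both sides by (x + 2)(x - 5):
-2(x - 5) - 6(x + 2) = -2(x + 2)(x - 5).
Expand and collect terms: -2x² + 14x + 22 = 0.
By the quadratic formula, x = (-14 ± √372) / -4, so x ≈ -1.3218 or x ≈ 8.3218.
Neither value makes a denominator zero (x ≠ -2, x ≠ 5), so both are valid.

x = -1.3218 or x = 8.3218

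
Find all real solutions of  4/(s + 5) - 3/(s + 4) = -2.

s = -6.1861 or s = -3.3139

Multiply both sides by (s + 5)(s + 4):
4(s + 4) - 3(s + 5) = -2(s + 5)(s + 4).
Expand and collect terms: -2s² - 19s - 41 = 0.
By the quadratic formula, s = (19 ± √33) / -4, so s ≈ -6.1861 or s ≈ -3.3139.
Neither value makes a denominator zero (s ≠ -5, s ≠ -4), so both are valid.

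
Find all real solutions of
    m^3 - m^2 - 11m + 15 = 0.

m = -3.4495 or m = 1.4495 or m = 3

Possible rational roots are divisors of 15. Testing m = 3 gives 0, so (m - 3) is a factor.
Divide: m^3 - m^2 - 11m + 15 = (m - 3)(m^2 + 2m - 5).
Apply the quadratic formula to m^2 + 2m - 5 = 0: m = (-2 +/- sqrt(24))/2, i.e. m ~= 1.4495 or m ~= -3.4495.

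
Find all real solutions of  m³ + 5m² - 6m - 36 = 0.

Possible rational roots are divisors of -36. Testing m = -3 gives 0, so (m + 3) is a factor.
Divide: m³ + 5m² - 6m - 36 = (m + 3)(m² + 2m - 12).
Apply the quadratic formula to m² + 2m - 12 = 0: m = (-2 ± √52)/2, i.e. m ≈ 2.6056 or m ≈ -4.6056.

m = -4.6056 or m = -3 or m = 2.6056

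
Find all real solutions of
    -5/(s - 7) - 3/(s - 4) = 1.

Multiply both sides by (s - 7)(s - 4):
-5(s - 4) - 3(s - 7) = (s - 7)(s - 4).
Expand and collect terms: s^2 - 3s - 13 = 0.
By the quadratic formula, s = (3 +/- sqrt(61)) / 2, so s ~= 5.4051 or s ~= -2.4051.
Neither value makes a denominator zero (s != 7, s != 4), so both are valid.

s = -2.4051 or s = 5.4051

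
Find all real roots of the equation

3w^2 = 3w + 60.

Bring every term to one side: 3w^2 - 3w - 60 = 0.
Factor: 3(w - 5)(w + 4) = 0.
So w = 5 or w = -4.

w = -4 or w = 5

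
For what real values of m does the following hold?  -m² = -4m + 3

m = 1 or m = 3

Bring every term to one side: -m² + 4m - 3 = 0.
Factor: -1(m - 3)(m - 1) = 0.
So m = 3 or m = 1.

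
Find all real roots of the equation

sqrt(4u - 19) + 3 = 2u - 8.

u = 7

Isolate the radical: sqrt(4u - 19) = 2u - 11.
Square both sides: 4u - 19 = (2u - 11)^2.
Expand and rearrange: 4u^2 - 48u + 140 = 0.
Solving gives u = 7 or u = 5.
Check each candidate in the original equation:
  u = 7: sqrt(9) = 3, while 2u - 11 = 3 — valid.
  u = 5: sqrt(1) = 1, while 2u - 11 = -1 — extraneous.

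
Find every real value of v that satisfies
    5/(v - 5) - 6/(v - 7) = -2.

Multiply both sides by (v - 5)(v - 7):
5(v - 7) - 6(v - 5) = -2(v - 5)(v - 7).
Expand and collect terms: -2v² + 25v - 65 = 0.
By the quadratic formula, v = (-25 ± √105) / -4, so v ≈ 3.6883 or v ≈ 8.8117.
Neither value makes a denominator zero (v ≠ 5, v ≠ 7), so both are valid.

v = 3.6883 or v = 8.8117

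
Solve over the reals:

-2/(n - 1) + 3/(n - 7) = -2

n = 2.5 or n = 5

Multiply both sides by (n - 1)(n - 7):
-2(n - 7) + 3(n - 1) = -2(n - 1)(n - 7).
Expand and collect terms: -2n² + 15n - 25 = 0.
Factor or apply the quadratic formula: n = 2.5 or n = 5.
Neither value makes a denominator zero (n ≠ 1, n ≠ 7), so both are valid.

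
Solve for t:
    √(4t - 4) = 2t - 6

t = 5

Square both sides: 4t - 4 = (2t - 6)².
Expand and rearrange: 4t² - 28t + 40 = 0.
Solving gives t = 5 or t = 2.
Check each candidate in the original equation:
  t = 5: √(16) = 4, while 2t - 6 = 4 — valid.
  t = 2: √(4) = 2, while 2t - 6 = -2 — extraneous.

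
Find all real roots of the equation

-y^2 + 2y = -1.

Rearrange to standard form: -y^2 + 2y + 1 = 0.
Discriminant: (2)^2 - 4*(-1)*1 = 8.
Quadratic formula: y = (-2 +/- sqrt(8)) / (-2).
So y = 1 - sqrt(2) ~= -0.4142 or y = 1 + sqrt(2) ~= 2.4142.

y = -0.4142 or y = 2.4142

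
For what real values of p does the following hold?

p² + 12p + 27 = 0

p = -9 or p = -3

Factor: (p + 3)(p + 9) = 0.
So p = -3 or p = -9.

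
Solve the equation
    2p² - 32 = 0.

p = -4 or p = 4

Factor: 2(p - 4)(p + 4) = 0.
So p = 4 or p = -4.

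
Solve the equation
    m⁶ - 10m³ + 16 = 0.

m = 1.2599 or m = 2

Let u = m³. The equation becomes u² - 10u + 16 = 0.
Factor: (u - 2)(u - 8) = 0, so u = 2 or u = 8.
m³ = 2 gives m = ∛(2) ≈ 1.2599.
m³ = 8 gives m = 2.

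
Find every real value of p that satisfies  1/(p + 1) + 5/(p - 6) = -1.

Multiply both sides by (p + 1)(p - 6):
(p - 6) + 5(p + 1) = -(p + 1)(p - 6).
Expand and collect terms: -p^2 - p + 7 = 0.
By the quadratic formula, p = (1 +/- sqrt(29)) / -2, so p ~= -3.1926 or p ~= 2.1926.
Neither value makes a denominator zero (p != -1, p != 6), so both are valid.

p = -3.1926 or p = 2.1926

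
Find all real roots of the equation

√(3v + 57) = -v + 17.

Square both sides: 3v + 57 = (-v + 17)².
Expand and rearrange: v² - 37v + 232 = 0.
Solving gives v = 29 or v = 8.
Check each candidate in the original equation:
  v = 29: √(144) = 12, while -v + 17 = -12 — extraneous.
  v = 8: √(81) = 9, while -v + 17 = 9 — valid.

v = 8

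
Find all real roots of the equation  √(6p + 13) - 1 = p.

Isolate the radical: √(6p + 13) = p + 1.
Square both sides: 6p + 13 = (p + 1)².
Expand and rearrange: p² - 4p - 12 = 0.
Solving gives p = 6 or p = -2.
Check each candidate in the original equation:
  p = 6: √(49) = 7, while p + 1 = 7 — valid.
  p = -2: √(1) = 1, while p + 1 = -1 — extraneous.

p = 6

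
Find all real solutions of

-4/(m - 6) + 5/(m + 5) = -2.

m = -7.1704 or m = 7.6704

Multiply both sides by (m - 6)(m + 5):
-4(m + 5) + 5(m - 6) = -2(m - 6)(m + 5).
Expand and collect terms: -2m^2 + m + 110 = 0.
By the quadratic formula, m = (-1 +/- sqrt(881)) / -4, so m ~= -7.1704 or m ~= 7.6704.
Neither value makes a denominator zero (m != 6, m != -5), so both are valid.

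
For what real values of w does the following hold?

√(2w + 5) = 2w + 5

w = -2.5 or w = -2

Square both sides: 2w + 5 = (2w + 5)².
Expand and rearrange: 4w² + 18w + 20 = 0.
Solving gives w = -2 or w = -2.5.
Check each candidate in the original equation:
  w = -2: √(1) = 1, while 2w + 5 = 1 — valid.
  w = -2.5: √(0) = 0, while 2w + 5 = 0 — valid.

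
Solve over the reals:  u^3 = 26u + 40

u = -4 or u = -1.7417 or u = 5.7417

Rearrange: u^3 - 26u - 40 = 0.
Possible rational roots are divisors of -40. Testing u = -4 gives 0, so (u + 4) is a factor.
Divide: u^3 - 26u - 40 = (u + 4)(u^2 - 4u - 10).
Apply the quadratic formula to u^2 - 4u - 10 = 0: u = (4 +/- sqrt(56))/2, i.e. u ~= 5.7417 or u ~= -1.7417.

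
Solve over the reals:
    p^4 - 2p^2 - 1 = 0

p = -1.5538 or p = 1.5538

Let u = p^2. The equation becomes u^2 - 2u - 1 = 0.
By the quadratic formula, u = 1 + sqrt(2) or u = 1 - sqrt(2).
p^2 = 1 + sqrt(2) gives p = +/-sqrt(1 + sqrt(2)) ~= +/-1.5538.
p^2 = 1 - sqrt(2) < 0 has no real solution.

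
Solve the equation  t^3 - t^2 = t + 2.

Rearrange: t^3 - t^2 - t - 2 = 0.
Possible rational roots are divisors of -2. Testing t = 2 gives 0, so (t - 2) is a factor.
Divide: t^3 - t^2 - t - 2 = (t - 2)(t^2 + t + 1).
The quadratic t^2 + t + 1 has discriminant -3 < 0, so no further real roots.

t = 2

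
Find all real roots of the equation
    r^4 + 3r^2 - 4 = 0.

r = -1 or r = 1

Let u = r^2. The equation becomes u^2 + 3u - 4 = 0.
Factor: (u + 4)(u - 1) = 0, so u = -4 or u = 1.
r^2 = -4 < 0 has no real solution.
r^2 = 1 gives r = +/-1.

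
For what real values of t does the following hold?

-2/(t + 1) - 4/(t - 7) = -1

Multiply both sides by (t + 1)(t - 7):
-2(t - 7) - 4(t + 1) = -(t + 1)(t - 7).
Expand and collect terms: -t² + 12t - 3 = 0.
By the quadratic formula, t = (-12 ± √132) / -2, so t ≈ 0.2554 or t ≈ 11.7446.
Neither value makes a denominator zero (t ≠ -1, t ≠ 7), so both are valid.

t = 0.2554 or t = 11.7446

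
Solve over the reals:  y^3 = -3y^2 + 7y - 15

y = -5

Rearrange: y^3 + 3y^2 - 7y + 15 = 0.
Possible rational roots are divisors of 15. Testing y = -5 gives 0, so (y + 5) is a factor.
Divide: y^3 + 3y^2 - 7y + 15 = (y + 5)(y^2 - 2y + 3).
The quadratic y^2 - 2y + 3 has discriminant -8 < 0, so no further real roots.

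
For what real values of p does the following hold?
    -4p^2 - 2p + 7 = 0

Discriminant: (-2)^2 - 4*(-4)*7 = 116.
Quadratic formula: p = (2 +/- sqrt(116)) / (-8).
So p = -sqrt(29)/4 - 1/4 ~= -1.5963 or p = -1/4 + sqrt(29)/4 ~= 1.0963.

p = -1.5963 or p = 1.0963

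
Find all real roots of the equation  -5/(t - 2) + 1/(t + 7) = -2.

t = -7.3949 or t = 4.3949

Multiply both sides by (t - 2)(t + 7):
-5(t + 7) + (t - 2) = -2(t - 2)(t + 7).
Expand and collect terms: -2t^2 - 6t + 65 = 0.
By the quadratic formula, t = (6 +/- sqrt(556)) / -4, so t ~= -7.3949 or t ~= 4.3949.
Neither value makes a denominator zero (t != 2, t != -7), so both are valid.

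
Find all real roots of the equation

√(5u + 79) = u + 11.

u = -3

Square both sides: 5u + 79 = (u + 11)².
Expand and rearrange: u² + 17u + 42 = 0.
Solving gives u = -3 or u = -14.
Check each candidate in the original equation:
  u = -3: √(64) = 8, while u + 11 = 8 — valid.
  u = -14: √(9) = 3, while u + 11 = -3 — extraneous.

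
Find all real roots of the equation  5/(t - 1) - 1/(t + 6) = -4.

t = -5.6926 or t = -0.3074

Multiply both sides by (t - 1)(t + 6):
5(t + 6) - (t - 1) = -4(t - 1)(t + 6).
Expand and collect terms: -4t^2 - 24t - 7 = 0.
By the quadratic formula, t = (24 +/- sqrt(464)) / -8, so t ~= -5.6926 or t ~= -0.3074.
Neither value makes a denominator zero (t != 1, t != -6), so both are valid.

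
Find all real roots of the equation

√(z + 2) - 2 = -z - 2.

z = -1

Isolate the radical: √(z + 2) = -z.
Square both sides: z + 2 = (-z)².
Expand and rearrange: z² - z - 2 = 0.
Solving gives z = 2 or z = -1.
Check each candidate in the original equation:
  z = 2: √(4) = 2, while -z = -2 — extraneous.
  z = -1: √(1) = 1, while -z = 1 — valid.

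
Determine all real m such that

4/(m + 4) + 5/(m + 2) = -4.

m = -5.5447 or m = -2.7053

Multiply both sides by (m + 4)(m + 2):
4(m + 2) + 5(m + 4) = -4(m + 4)(m + 2).
Expand and collect terms: -4m^2 - 33m - 60 = 0.
By the quadratic formula, m = (33 +/- sqrt(129)) / -8, so m ~= -5.5447 or m ~= -2.7053.
Neither value makes a denominator zero (m != -4, m != -2), so both are valid.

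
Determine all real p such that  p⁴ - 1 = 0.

Let u = p². The equation becomes u² - 1 = 0.
Factor: (u - 1)(u + 1) = 0, so u = 1 or u = -1.
p² = 1 gives p = ±1.
p² = -1 < 0 has no real solution.

p = -1 or p = 1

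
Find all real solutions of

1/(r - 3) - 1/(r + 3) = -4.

Multiply both sides by (r - 3)(r + 3):
(r + 3) - (r - 3) = -4(r - 3)(r + 3).
Expand and collect terms: -4r² + 30 = 0.
By the quadratic formula, r = (0 ± √480) / -8, so r ≈ -2.7386 or r ≈ 2.7386.
Neither value makes a denominator zero (r ≠ 3, r ≠ -3), so both are valid.

r = -2.7386 or r = 2.7386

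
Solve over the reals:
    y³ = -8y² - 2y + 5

y = -7.6533 or y = -1 or y = 0.6533

Rearrange: y³ + 8y² + 2y - 5 = 0.
Possible rational roots are divisors of -5. Testing y = -1 gives 0, so (y + 1) is a factor.
Divide: y³ + 8y² + 2y - 5 = (y + 1)(y² + 7y - 5).
Apply the quadratic formula to y² + 7y - 5 = 0: y = (-7 ± √69)/2, i.e. y ≈ 0.6533 or y ≈ -7.6533.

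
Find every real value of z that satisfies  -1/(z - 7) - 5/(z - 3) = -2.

Multiply both sides by (z - 7)(z - 3):
-(z - 3) - 5(z - 7) = -2(z - 7)(z - 3).
Expand and collect terms: -2z² + 26z - 80 = 0.
Factor or apply the quadratic formula: z = 5 or z = 8.
Neither value makes a denominator zero (z ≠ 7, z ≠ 3), so both are valid.

z = 5 or z = 8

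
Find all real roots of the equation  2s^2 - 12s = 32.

s = -2 or s = 8

Bring every term to one side: 2s^2 - 12s - 32 = 0.
Factor: 2(s - 8)(s + 2) = 0.
So s = 8 or s = -2.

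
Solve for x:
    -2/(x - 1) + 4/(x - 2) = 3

x = 0.6667 or x = 3

Multiply both sides by (x - 1)(x - 2):
-2(x - 2) + 4(x - 1) = 3(x - 1)(x - 2).
Expand and collect terms: 3x^2 - 11x + 6 = 0.
Factor or apply the quadratic formula: x = 3 or x = 0.6667.
Neither value makes a denominator zero (x != 1, x != 2), so both are valid.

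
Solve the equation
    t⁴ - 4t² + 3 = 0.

t = -1.7321 or t = -1 or t = 1 or t = 1.7321

Let u = t². The equation becomes u² - 4u + 3 = 0.
Factor: (u - 3)(u - 1) = 0, so u = 3 or u = 1.
t² = 3 gives t = ±√(3) ≈ ±1.7321.
t² = 1 gives t = ±1.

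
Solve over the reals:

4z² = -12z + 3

z = -3.2321 or z = 0.2321

Rearrange to standard form: 4z² + 12z - 3 = 0.
Discriminant: (12)² − 4·4·(-3) = 192.
Quadratic formula: z = (-12 ± √192) / 8.
So z = -3/2 + √(3) ≈ 0.2321 or z = -√(3) - 3/2 ≈ -3.2321.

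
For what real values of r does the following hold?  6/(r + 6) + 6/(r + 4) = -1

Multiply both sides by (r + 6)(r + 4):
6(r + 4) + 6(r + 6) = -(r + 6)(r + 4).
Expand and collect terms: -r² - 22r - 84 = 0.
By the quadratic formula, r = (22 ± √148) / -2, so r ≈ -17.0828 or r ≈ -4.9172.
Neither value makes a denominator zero (r ≠ -6, r ≠ -4), so both are valid.

r = -17.0828 or r = -4.9172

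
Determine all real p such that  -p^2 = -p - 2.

Bring every term to one side: -p^2 + p + 2 = 0.
Factor: -1(p + 1)(p - 2) = 0.
So p = -1 or p = 2.

p = -1 or p = 2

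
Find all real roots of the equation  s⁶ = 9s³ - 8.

Let u = s³. The equation becomes u² - 9u + 8 = 0.
Factor: (u - 1)(u - 8) = 0, so u = 1 or u = 8.
s³ = 1 gives s = 1.
s³ = 8 gives s = 2.

s = 1 or s = 2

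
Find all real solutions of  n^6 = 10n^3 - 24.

Let u = n^3. The equation becomes u^2 - 10u + 24 = 0.
Factor: (u - 6)(u - 4) = 0, so u = 6 or u = 4.
n^3 = 6 gives n = (6)^(1/3) ~= 1.8171.
n^3 = 4 gives n = (4)^(1/3) ~= 1.5874.

n = 1.5874 or n = 1.8171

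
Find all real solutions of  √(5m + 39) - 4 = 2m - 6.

Isolate the radical: √(5m + 39) = 2m - 2.
Square both sides: 5m + 39 = (2m - 2)².
Expand and rearrange: 4m² - 13m - 35 = 0.
Solving gives m = 5 or m = -1.75.
Check each candidate in the original equation:
  m = 5: √(64) = 8, while 2m - 2 = 8 — valid.
  m = -1.75: √(30.25) = 5.5, while 2m - 2 = -5.5 — extraneous.

m = 5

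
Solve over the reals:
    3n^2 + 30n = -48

n = -8 or n = -2

Bring every term to one side: 3n^2 + 30n + 48 = 0.
Factor: 3(n + 2)(n + 8) = 0.
So n = -2 or n = -8.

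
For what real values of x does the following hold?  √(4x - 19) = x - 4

Square both sides: 4x - 19 = (x - 4)².
Expand and rearrange: x² - 12x + 35 = 0.
Solving gives x = 7 or x = 5.
Check each candidate in the original equation:
  x = 7: √(9) = 3, while x - 4 = 3 — valid.
  x = 5: √(1) = 1, while x - 4 = 1 — valid.

x = 5 or x = 7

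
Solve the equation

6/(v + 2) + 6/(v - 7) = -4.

Multiply both sides by (v + 2)(v - 7):
6(v - 7) + 6(v + 2) = -4(v + 2)(v - 7).
Expand and collect terms: -4v^2 + 8v + 86 = 0.
By the quadratic formula, v = (-8 +/- sqrt(1440)) / -8, so v ~= -3.7434 or v ~= 5.7434.
Neither value makes a denominator zero (v != -2, v != 7), so both are valid.

v = -3.7434 or v = 5.7434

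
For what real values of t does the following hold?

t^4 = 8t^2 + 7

t = -2.9658 or t = 2.9658

Let u = t^2. The equation becomes u^2 - 8u - 7 = 0.
By the quadratic formula, u = 4 + sqrt(23) or u = 4 - sqrt(23).
t^2 = 4 + sqrt(23) gives t = +/-sqrt(4 + sqrt(23)) ~= +/-2.9658.
t^2 = 4 - sqrt(23) < 0 has no real solution.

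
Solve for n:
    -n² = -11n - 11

n = -0.9226 or n = 11.9226

Rearrange to standard form: -n² + 11n + 11 = 0.
Discriminant: (11)² − 4·(-1)·11 = 165.
Quadratic formula: n = (-11 ± √165) / (-2).
So n = 11/2 - √(165)/2 ≈ -0.9226 or n = 11/2 + √(165)/2 ≈ 11.9226.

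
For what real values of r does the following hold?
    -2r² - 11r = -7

Rearrange to standard form: -2r² - 11r + 7 = 0.
Discriminant: (-11)² − 4·(-2)·7 = 177.
Quadratic formula: r = (11 ± √177) / (-4).
So r = -√(177)/4 - 11/4 ≈ -6.076 or r = -11/4 + √(177)/4 ≈ 0.576.

r = -6.076 or r = 0.576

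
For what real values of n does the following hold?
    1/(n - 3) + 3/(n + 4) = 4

n = -3.2787 or n = 3.2787

Multiply both sides by (n - 3)(n + 4):
(n + 4) + 3(n - 3) = 4(n - 3)(n + 4).
Expand and collect terms: 4n^2 - 43 = 0.
By the quadratic formula, n = (0 +/- sqrt(688)) / 8, so n ~= 3.2787 or n ~= -3.2787.
Neither value makes a denominator zero (n != 3, n != -4), so both are valid.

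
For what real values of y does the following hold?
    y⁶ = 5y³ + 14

Let u = y³. The equation becomes u² - 5u - 14 = 0.
Factor: (u - 7)(u + 2) = 0, so u = 7 or u = -2.
y³ = 7 gives y = ∛(7) ≈ 1.9129.
y³ = -2 gives y = -∛(2) ≈ -1.2599.

y = -1.2599 or y = 1.9129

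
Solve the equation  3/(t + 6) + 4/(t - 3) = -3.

Multiply both sides by (t + 6)(t - 3):
3(t - 3) + 4(t + 6) = -3(t + 6)(t - 3).
Expand and collect terms: -3t^2 - 16t + 39 = 0.
By the quadratic formula, t = (16 +/- sqrt(724)) / -6, so t ~= -7.1512 or t ~= 1.8179.
Neither value makes a denominator zero (t != -6, t != 3), so both are valid.

t = -7.1512 or t = 1.8179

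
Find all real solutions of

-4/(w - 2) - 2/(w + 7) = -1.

Multiply both sides by (w - 2)(w + 7):
-4(w + 7) - 2(w - 2) = -(w - 2)(w + 7).
Expand and collect terms: -w^2 + w + 38 = 0.
By the quadratic formula, w = (-1 +/- sqrt(153)) / -2, so w ~= -5.6847 or w ~= 6.6847.
Neither value makes a denominator zero (w != 2, w != -7), so both are valid.

w = -5.6847 or w = 6.6847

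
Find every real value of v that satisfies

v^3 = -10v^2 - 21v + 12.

v = -6.4641 or v = -4 or v = 0.4641

Rearrange: v^3 + 10v^2 + 21v - 12 = 0.
Possible rational roots are divisors of -12. Testing v = -4 gives 0, so (v + 4) is a factor.
Divide: v^3 + 10v^2 + 21v - 12 = (v + 4)(v^2 + 6v - 3).
Apply the quadratic formula to v^2 + 6v - 3 = 0: v = (-6 +/- sqrt(48))/2, i.e. v ~= 0.4641 or v ~= -6.4641.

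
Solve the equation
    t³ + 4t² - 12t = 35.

Rearrange: t³ + 4t² - 12t - 35 = 0.
Possible rational roots are divisors of -35. Testing t = -5 gives 0, so (t + 5) is a factor.
Divide: t³ + 4t² - 12t - 35 = (t + 5)(t² - t - 7).
Apply the quadratic formula to t² - t - 7 = 0: t = (1 ± √29)/2, i.e. t ≈ 3.1926 or t ≈ -2.1926.

t = -5 or t = -2.1926 or t = 3.1926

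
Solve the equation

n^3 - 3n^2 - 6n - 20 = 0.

Possible rational roots are divisors of -20. Testing n = 5 gives 0, so (n - 5) is a factor.
Divide: n^3 - 3n^2 - 6n - 20 = (n - 5)(n^2 + 2n + 4).
The quadratic n^2 + 2n + 4 has discriminant -12 < 0, so no further real roots.

n = 5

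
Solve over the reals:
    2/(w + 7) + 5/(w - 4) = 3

w = -6.4252 or w = 5.7586

Multiply both sides by (w + 7)(w - 4):
2(w - 4) + 5(w + 7) = 3(w + 7)(w - 4).
Expand and collect terms: 3w^2 + 2w - 111 = 0.
By the quadratic formula, w = (-2 +/- sqrt(1336)) / 6, so w ~= 5.7586 or w ~= -6.4252.
Neither value makes a denominator zero (w != -7, w != 4), so both are valid.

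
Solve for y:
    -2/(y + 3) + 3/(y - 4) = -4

Multiply both sides by (y + 3)(y - 4):
-2(y - 4) + 3(y + 3) = -4(y + 3)(y - 4).
Expand and collect terms: -4y² + 3y + 31 = 0.
By the quadratic formula, y = (-3 ± √505) / -8, so y ≈ -2.434 or y ≈ 3.184.
Neither value makes a denominator zero (y ≠ -3, y ≠ 4), so both are valid.

y = -2.434 or y = 3.184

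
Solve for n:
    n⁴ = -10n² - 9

No real solutions.

Let u = n². The equation becomes u² + 10u + 9 = 0.
Factor: (u + 1)(u + 9) = 0, so u = -1 or u = -9.
n² = -1 < 0 has no real solution.
n² = -9 < 0 has no real solution.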